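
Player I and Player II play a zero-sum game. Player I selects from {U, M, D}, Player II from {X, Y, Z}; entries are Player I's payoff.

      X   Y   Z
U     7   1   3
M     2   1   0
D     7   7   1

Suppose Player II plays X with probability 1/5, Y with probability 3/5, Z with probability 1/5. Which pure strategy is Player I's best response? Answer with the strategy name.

D

Expected payoff of U: (1/5)·7 + (3/5)·1 + (1/5)·3 = 13/5.
Expected payoff of M: (1/5)·2 + (3/5)·1 + (1/5)·0 = 1.
Expected payoff of D: (1/5)·7 + (3/5)·7 + (1/5)·1 = 29/5.
The largest is 29/5, so Player I's best response is D.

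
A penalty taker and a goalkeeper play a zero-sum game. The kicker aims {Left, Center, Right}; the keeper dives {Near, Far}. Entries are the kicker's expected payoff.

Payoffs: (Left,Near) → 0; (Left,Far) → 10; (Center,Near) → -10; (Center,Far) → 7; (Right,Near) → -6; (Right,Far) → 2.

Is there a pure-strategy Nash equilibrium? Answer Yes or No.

Yes

Row minima: Left → 0, Center → -10, Right → -6; maximin = 0.
Column maxima: Near → 0, Far → 10; minimax = 0.
maximin = minimax = 0, so a saddle point exists.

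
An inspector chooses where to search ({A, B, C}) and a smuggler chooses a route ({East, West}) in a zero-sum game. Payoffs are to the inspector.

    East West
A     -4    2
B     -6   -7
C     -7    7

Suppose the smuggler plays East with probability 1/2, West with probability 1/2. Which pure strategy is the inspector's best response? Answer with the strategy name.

C

Expected payoff of A: (1/2)·(-4) + (1/2)·2 = -1.
Expected payoff of B: (1/2)·(-6) + (1/2)·(-7) = -13/2.
Expected payoff of C: (1/2)·(-7) + (1/2)·7 = 0.
The largest is 0, so the inspector's best response is C.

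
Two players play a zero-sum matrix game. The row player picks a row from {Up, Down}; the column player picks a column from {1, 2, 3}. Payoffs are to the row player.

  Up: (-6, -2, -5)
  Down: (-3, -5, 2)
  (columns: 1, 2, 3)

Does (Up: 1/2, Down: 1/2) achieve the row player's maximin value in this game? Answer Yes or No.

Against 1 this mix gives (1/2)·(-6) + (1/2)·(-3) = -9/2.
Against 2 this mix gives (1/2)·(-2) + (1/2)·(-5) = -7/2.
Against 3 this mix gives (1/2)·(-5) + (1/2)·2 = -3/2.
The column player will play 1, holding the row player to -9/2. Shifting weight toward the row that does better against 1 would raise this floor (the equalizing mix achieves -4 against both 1 and 2), so the proposed strategy is not optimal.

No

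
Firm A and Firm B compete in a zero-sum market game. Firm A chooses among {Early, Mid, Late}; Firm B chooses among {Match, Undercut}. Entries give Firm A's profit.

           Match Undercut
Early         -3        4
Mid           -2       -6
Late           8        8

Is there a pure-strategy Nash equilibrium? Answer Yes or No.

Yes

Row minima: Early → -3, Mid → -6, Late → 8; maximin = 8.
Column maxima: Match → 8, Undercut → 8; minimax = 8.
maximin = minimax = 8, so a saddle point exists.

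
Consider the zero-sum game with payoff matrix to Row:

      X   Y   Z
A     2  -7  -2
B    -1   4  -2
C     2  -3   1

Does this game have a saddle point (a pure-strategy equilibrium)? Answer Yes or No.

No

Row minima: A → -7, B → -2, C → -3; maximin = -2.
Column maxima: X → 2, Y → 4, Z → 1; minimax = 1.
-2 ≠ 1, so no pure-strategy equilibrium exists.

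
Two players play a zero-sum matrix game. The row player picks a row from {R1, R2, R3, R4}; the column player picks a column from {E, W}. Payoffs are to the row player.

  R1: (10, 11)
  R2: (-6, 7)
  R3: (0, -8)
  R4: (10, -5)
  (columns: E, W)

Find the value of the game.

10

Row minima: R1 → 10, R2 → -6, R3 → -8, R4 → -5; maximin = 10.
Column maxima: E → 10, W → 11; minimax = 10.
Since maximin = minimax = 10, there is a saddle point and the value is 10.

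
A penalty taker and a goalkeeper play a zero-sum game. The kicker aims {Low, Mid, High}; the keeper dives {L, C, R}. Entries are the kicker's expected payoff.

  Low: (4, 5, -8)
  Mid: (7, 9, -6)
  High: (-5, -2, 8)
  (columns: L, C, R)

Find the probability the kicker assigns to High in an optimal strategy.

Row minima: Low → -8, Mid → -6, High → -5; maximin = -5.
Column maxima: L → 7, C → 9, R → 8; minimax = 7.
-5 ≠ 7, so there is no saddle point; optimal play is mixed.
Low is strictly dominated by Mid, so the kicker never plays it.
C is strictly dominated by L (it gives the kicker strictly more in every row), so the keeper never plays it.
On the remaining 2×2 (Mid, High vs L, R):
Let the kicker play Mid with probability p. Expected payoff against L: 7p + (-5)(1−p) = 12p − 5; against R: (-6)p + 8(1−p) = −14p + 8.
Setting these equal: 12p − 5 = −14p + 8 ⇒ 26p = 13 ⇒ p = 1/2, and the value is (12)·(1/2) − 5 = 1.
For the keeper: with q = P(L), equating Mid's and High's payoffs gives 13q − 6 = −13q + 8 ⇒ q = 7/13.

1/2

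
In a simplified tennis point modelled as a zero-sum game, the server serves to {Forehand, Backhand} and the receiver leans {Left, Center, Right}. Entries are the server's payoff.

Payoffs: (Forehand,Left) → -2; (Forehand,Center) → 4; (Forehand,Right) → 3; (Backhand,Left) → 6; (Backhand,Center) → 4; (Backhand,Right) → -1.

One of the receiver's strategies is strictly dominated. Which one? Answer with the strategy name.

Right holds the server's payoff strictly below Center in every row: 3 < 4, -1 < 4.
So Center is strictly dominated for the receiver.

Center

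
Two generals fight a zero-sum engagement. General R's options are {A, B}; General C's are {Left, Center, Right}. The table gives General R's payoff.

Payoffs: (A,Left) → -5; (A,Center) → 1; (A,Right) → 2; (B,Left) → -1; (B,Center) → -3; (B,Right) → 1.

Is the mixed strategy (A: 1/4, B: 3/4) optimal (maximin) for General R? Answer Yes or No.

Yes

Against Left this mix gives (1/4)·(-5) + (3/4)·(-1) = -2.
Against Center this mix gives (1/4)·1 + (3/4)·(-3) = -2.
Against Right this mix gives (1/4)·2 + (3/4)·1 = 5/4.
All of General C's active replies (Left, Center) yield -2, and no column does worse for General R. The mix makes General C indifferent and guarantees -2, so it is optimal.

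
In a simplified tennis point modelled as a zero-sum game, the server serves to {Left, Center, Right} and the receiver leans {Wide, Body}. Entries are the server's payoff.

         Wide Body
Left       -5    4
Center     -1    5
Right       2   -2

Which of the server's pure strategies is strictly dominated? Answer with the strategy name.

Center gives a strictly higher payoff than Left against every column: -1 > -5, 5 > 4.
So Left is strictly dominated and the server never plays it.

Left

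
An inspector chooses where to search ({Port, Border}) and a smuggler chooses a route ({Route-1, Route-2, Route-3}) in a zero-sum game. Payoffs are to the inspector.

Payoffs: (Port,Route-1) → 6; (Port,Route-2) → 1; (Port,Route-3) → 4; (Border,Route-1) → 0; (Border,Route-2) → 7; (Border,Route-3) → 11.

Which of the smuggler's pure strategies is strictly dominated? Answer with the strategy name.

Route-2 holds the inspector's payoff strictly below Route-3 in every row: 1 < 4, 7 < 11.
So Route-3 is strictly dominated for the smuggler.

Route-3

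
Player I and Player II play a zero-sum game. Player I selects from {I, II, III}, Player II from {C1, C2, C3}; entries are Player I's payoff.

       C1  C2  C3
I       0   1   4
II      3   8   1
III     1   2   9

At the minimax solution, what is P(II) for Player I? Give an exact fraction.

4/5

Row minima: I → 0, II → 1, III → 1; maximin = 1.
Column maxima: C1 → 3, C2 → 8, C3 → 9; minimax = 3.
1 ≠ 3, so there is no saddle point; optimal play is mixed.
I is strictly dominated by III, so Player I never plays it.
C2 is strictly dominated by C1 (it gives Player I strictly more in every row), so Player II never plays it.
On the remaining 2×2 (II, III vs C1, C3):
Let Player I play II with probability p. Expected payoff against C1: 3p + 1(1−p) = 2p + 1; against C3: 1p + 9(1−p) = −8p + 9.
Setting these equal: 2p + 1 = −8p + 9 ⇒ 10p = 8 ⇒ p = 4/5, and the value is (2)·(4/5) + 1 = 13/5.
For Player II: with q = P(C1), equating II's and III's payoffs gives 2q + 1 = −8q + 9 ⇒ q = 4/5.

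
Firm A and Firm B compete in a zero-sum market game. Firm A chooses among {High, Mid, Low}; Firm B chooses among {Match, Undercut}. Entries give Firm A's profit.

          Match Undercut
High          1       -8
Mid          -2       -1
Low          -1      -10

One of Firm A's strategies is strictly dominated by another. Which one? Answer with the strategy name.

High gives a strictly higher payoff than Low against every column: 1 > -1, -8 > -10.
So Low is strictly dominated and Firm A never plays it.

Low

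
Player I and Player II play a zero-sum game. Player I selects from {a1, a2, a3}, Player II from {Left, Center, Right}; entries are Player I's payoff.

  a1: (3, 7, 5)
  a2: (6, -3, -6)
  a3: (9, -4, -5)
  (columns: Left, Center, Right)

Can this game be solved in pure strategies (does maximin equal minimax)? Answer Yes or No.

Row minima: a1 → 3, a2 → -6, a3 → -5; maximin = 3.
Column maxima: Left → 9, Center → 7, Right → 5; minimax = 5.
3 ≠ 5, so no pure-strategy equilibrium exists.

No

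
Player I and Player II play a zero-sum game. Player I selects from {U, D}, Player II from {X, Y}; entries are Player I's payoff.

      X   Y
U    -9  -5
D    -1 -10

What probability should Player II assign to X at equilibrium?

5/13

Row minima: U → -9, D → -10; maximin = -9.
Column maxima: X → -1, Y → -5; minimax = -5.
-9 ≠ -5, so there is no saddle point; optimal play is mixed.
Let Player I play U with probability p. Expected payoff against X: (-9)p + (-1)(1−p) = −8p − 1; against Y: (-5)p + (-10)(1−p) = 5p − 10.
Setting these equal: −8p − 1 = 5p − 10 ⇒ −13p = -9 ⇒ p = 9/13, and the value is (-8)·(9/13) − 1 = -85/13.
For Player II: with q = P(X), equating U's and D's payoffs gives −4q − 5 = 9q − 10 ⇒ q = 5/13.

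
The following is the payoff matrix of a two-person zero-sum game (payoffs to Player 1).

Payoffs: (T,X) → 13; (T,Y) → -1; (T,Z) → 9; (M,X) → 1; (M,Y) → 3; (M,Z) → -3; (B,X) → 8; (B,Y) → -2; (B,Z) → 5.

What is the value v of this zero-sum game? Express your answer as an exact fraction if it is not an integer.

3/2

Row minima: T → -1, M → -3, B → -2; maximin = -1.
Column maxima: X → 13, Y → 3, Z → 9; minimax = 3.
-1 ≠ 3, so there is no saddle point; optimal play is mixed.
B is strictly dominated by T, so Player 1 never plays it.
X is strictly dominated by Z (it gives Player 1 strictly more in every row), so Player 2 never plays it.
On the remaining 2×2 (T, M vs Y, Z):
Let Player 1 play T with probability p. Expected payoff against Y: (-1)p + 3(1−p) = −4p + 3; against Z: 9p + (-3)(1−p) = 12p − 3.
Setting these equal: −4p + 3 = 12p − 3 ⇒ −16p = -6 ⇒ p = 3/8, and the value is (-4)·(3/8) + 3 = 3/2.
For Player 2: with q = P(Y), equating T's and M's payoffs gives −10q + 9 = 6q − 3 ⇒ q = 3/4.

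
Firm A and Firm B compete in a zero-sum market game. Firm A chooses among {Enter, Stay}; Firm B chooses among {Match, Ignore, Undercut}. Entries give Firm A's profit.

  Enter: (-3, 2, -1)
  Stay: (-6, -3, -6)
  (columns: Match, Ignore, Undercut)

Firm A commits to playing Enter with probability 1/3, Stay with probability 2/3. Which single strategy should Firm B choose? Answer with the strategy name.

If Firm B plays Match, Firm A's expected payoff is (1/3)·(-3) + (2/3)·(-6) = -5.
If Firm B plays Ignore, Firm A's expected payoff is (1/3)·2 + (2/3)·(-3) = -4/3.
If Firm B plays Undercut, Firm A's expected payoff is (1/3)·(-1) + (2/3)·(-6) = -13/3.
Firm B minimizes Firm A's payoff; the smallest is -5, so the best response is Match.

Match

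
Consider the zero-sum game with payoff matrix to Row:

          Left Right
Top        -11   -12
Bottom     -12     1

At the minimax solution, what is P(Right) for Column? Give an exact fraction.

Row minima: Top → -12, Bottom → -12; maximin = -12.
Column maxima: Left → -11, Right → 1; minimax = -11.
-12 ≠ -11, so there is no saddle point; optimal play is mixed.
Let Row play Top with probability p. Expected payoff against Left: (-11)p + (-12)(1−p) = p − 12; against Right: (-12)p + 1(1−p) = −13p + 1.
Setting these equal: p − 12 = −13p + 1 ⇒ 14p = 13 ⇒ p = 13/14, and the value is (1)·(13/14) − 12 = -155/14.
For Column: with q = P(Left), equating Top's and Bottom's payoffs gives q − 12 = −13q + 1 ⇒ q = 13/14.

1/14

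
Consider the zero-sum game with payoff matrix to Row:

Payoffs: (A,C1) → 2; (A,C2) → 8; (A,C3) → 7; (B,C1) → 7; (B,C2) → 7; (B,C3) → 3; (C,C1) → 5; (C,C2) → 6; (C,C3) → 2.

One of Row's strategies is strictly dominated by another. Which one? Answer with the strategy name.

C

B gives a strictly higher payoff than C against every column: 7 > 5, 7 > 6, 3 > 2.
So C is strictly dominated and Row never plays it.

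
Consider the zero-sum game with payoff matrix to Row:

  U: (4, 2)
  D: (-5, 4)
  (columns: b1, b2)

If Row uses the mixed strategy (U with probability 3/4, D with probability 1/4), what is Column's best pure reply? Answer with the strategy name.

b1

If Column plays b1, Row's expected payoff is (3/4)·4 + (1/4)·(-5) = 7/4.
If Column plays b2, Row's expected payoff is (3/4)·2 + (1/4)·4 = 5/2.
Column minimizes Row's payoff; the smallest is 7/4, so the best response is b1.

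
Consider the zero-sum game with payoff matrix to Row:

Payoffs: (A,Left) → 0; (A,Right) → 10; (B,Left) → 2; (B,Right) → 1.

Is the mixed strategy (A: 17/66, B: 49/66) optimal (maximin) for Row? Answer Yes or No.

Against Left this mix gives (17/66)·0 + (49/66)·2 = 49/33.
Against Right this mix gives (17/66)·10 + (49/66)·1 = 73/22.
Column will play Left, holding Row to 49/33. Shifting weight toward the row that does better against Left would raise this floor (the equalizing mix achieves 20/11 against both Left and Right), so the proposed strategy is not optimal.

No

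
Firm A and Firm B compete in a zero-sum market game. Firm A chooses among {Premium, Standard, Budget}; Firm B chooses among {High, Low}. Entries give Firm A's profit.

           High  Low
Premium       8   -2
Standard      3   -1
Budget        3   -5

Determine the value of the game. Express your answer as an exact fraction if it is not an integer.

Row minima: Premium → -2, Standard → -1, Budget → -5; maximin = -1.
Column maxima: High → 8, Low → -1; minimax = -1.
Since maximin = minimax = -1, there is a saddle point and the value is -1.

-1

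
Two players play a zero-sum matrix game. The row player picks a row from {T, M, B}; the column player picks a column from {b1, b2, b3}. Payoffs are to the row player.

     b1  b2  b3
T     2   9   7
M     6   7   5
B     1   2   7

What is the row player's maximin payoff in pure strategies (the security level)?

5

Row minima: T → 2, M → 5, B → 1.
The best of these is 5.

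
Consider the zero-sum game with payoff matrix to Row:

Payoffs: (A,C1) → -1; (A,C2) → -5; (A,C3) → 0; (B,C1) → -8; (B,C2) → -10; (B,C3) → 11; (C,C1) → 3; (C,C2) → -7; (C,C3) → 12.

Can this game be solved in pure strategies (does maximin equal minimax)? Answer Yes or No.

Yes

Row minima: A → -5, B → -10, C → -7; maximin = -5.
Column maxima: C1 → 3, C2 → -5, C3 → 12; minimax = -5.
maximin = minimax = -5, so a saddle point exists.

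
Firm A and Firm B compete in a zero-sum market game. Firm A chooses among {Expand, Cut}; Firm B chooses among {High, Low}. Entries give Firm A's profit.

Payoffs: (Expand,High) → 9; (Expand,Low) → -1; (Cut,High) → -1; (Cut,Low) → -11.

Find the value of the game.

-1

Row minima: Expand → -1, Cut → -11; maximin = -1.
Column maxima: High → 9, Low → -1; minimax = -1.
Since maximin = minimax = -1, there is a saddle point and the value is -1.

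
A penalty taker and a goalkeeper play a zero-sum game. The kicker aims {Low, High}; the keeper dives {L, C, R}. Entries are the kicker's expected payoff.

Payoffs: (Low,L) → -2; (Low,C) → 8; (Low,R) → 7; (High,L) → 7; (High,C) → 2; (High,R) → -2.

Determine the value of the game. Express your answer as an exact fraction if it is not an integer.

Row minima: Low → -2, High → -2; maximin = -2.
Column maxima: L → 7, C → 8, R → 7; minimax = 7.
-2 ≠ 7, so there is no saddle point; optimal play is mixed.
C is strictly dominated by R (it gives the kicker strictly more in every row), so the keeper never plays it.
On the remaining 2×2 (Low, High vs L, R):
Let the kicker play Low with probability p. Expected payoff against L: (-2)p + 7(1−p) = −9p + 7; against R: 7p + (-2)(1−p) = 9p − 2.
Setting these equal: −9p + 7 = 9p − 2 ⇒ −18p = -9 ⇒ p = 1/2, and the value is (-9)·(1/2) + 7 = 5/2.
For the keeper: with q = P(L), equating Low's and High's payoffs gives −9q + 7 = 9q − 2 ⇒ q = 1/2.

5/2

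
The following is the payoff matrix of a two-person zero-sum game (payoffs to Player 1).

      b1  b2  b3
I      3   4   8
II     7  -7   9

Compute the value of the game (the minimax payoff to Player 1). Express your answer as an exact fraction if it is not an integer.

49/15

Row minima: I → 3, II → -7; maximin = 3.
Column maxima: b1 → 7, b2 → 4, b3 → 9; minimax = 4.
3 ≠ 4, so there is no saddle point; optimal play is mixed.
b3 is strictly dominated by b1 (it gives Player 1 strictly more in every row), so Player 2 never plays it.
On the remaining 2×2 (I, II vs b1, b2):
Let Player 1 play I with probability p. Expected payoff against b1: 3p + 7(1−p) = −4p + 7; against b2: 4p + (-7)(1−p) = 11p − 7.
Setting these equal: −4p + 7 = 11p − 7 ⇒ −15p = -14 ⇒ p = 14/15, and the value is (-4)·(14/15) + 7 = 49/15.
For Player 2: with q = P(b1), equating I's and II's payoffs gives −q + 4 = 14q − 7 ⇒ q = 11/15.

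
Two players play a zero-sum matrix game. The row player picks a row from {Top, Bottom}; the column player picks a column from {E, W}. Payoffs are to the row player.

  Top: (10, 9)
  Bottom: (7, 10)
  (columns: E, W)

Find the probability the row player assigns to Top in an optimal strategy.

Row minima: Top → 9, Bottom → 7; maximin = 9.
Column maxima: E → 10, W → 10; minimax = 10.
9 ≠ 10, so there is no saddle point; optimal play is mixed.
Let the row player play Top with probability p. Expected payoff against E: 10p + 7(1−p) = 3p + 7; against W: 9p + 10(1−p) = −p + 10.
Setting these equal: 3p + 7 = −p + 10 ⇒ 4p = 3 ⇒ p = 3/4, and the value is (3)·(3/4) + 7 = 37/4.
For the column player: with q = P(E), equating Top's and Bottom's payoffs gives q + 9 = −3q + 10 ⇒ q = 1/4.

3/4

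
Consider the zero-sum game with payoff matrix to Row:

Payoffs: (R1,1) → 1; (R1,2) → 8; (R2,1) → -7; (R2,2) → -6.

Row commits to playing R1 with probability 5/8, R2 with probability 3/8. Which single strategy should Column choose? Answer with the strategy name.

1

If Column plays 1, Row's expected payoff is (5/8)·1 + (3/8)·(-7) = -2.
If Column plays 2, Row's expected payoff is (5/8)·8 + (3/8)·(-6) = 11/4.
Column minimizes Row's payoff; the smallest is -2, so the best response is 1.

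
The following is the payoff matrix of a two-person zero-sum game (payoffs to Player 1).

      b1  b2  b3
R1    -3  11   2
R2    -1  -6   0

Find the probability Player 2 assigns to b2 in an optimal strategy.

2/19

Row minima: R1 → -3, R2 → -6; maximin = -3.
Column maxima: b1 → -1, b2 → 11, b3 → 2; minimax = -1.
-3 ≠ -1, so there is no saddle point; optimal play is mixed.
b3 is strictly dominated by b1 (it gives Player 1 strictly more in every row), so Player 2 never plays it.
On the remaining 2×2 (R1, R2 vs b1, b2):
Let Player 1 play R1 with probability p. Expected payoff against b1: (-3)p + (-1)(1−p) = −2p − 1; against b2: 11p + (-6)(1−p) = 17p − 6.
Setting these equal: −2p − 1 = 17p − 6 ⇒ −19p = -5 ⇒ p = 5/19, and the value is (-2)·(5/19) − 1 = -29/19.
For Player 2: with q = P(b1), equating R1's and R2's payoffs gives −14q + 11 = 5q − 6 ⇒ q = 17/19.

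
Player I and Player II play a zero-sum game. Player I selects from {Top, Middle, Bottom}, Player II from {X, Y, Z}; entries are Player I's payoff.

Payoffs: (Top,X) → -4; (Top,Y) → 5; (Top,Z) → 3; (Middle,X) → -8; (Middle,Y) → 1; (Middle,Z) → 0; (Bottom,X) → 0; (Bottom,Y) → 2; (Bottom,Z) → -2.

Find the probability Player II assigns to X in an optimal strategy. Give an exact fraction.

5/9

Row minima: Top → -4, Middle → -8, Bottom → -2; maximin = -2.
Column maxima: X → 0, Y → 5, Z → 3; minimax = 0.
-2 ≠ 0, so there is no saddle point; optimal play is mixed.
Middle is strictly dominated by Top, so Player I never plays it.
Y is strictly dominated by X (it gives Player I strictly more in every row), so Player II never plays it.
On the remaining 2×2 (Top, Bottom vs X, Z):
Let Player I play Top with probability p. Expected payoff against X: (-4)p + 0(1−p) = −4p; against Z: 3p + (-2)(1−p) = 5p − 2.
Setting these equal: −4p = 5p − 2 ⇒ −9p = -2 ⇒ p = 2/9, and the value is (-4)·(2/9) = -8/9.
For Player II: with q = P(X), equating Top's and Bottom's payoffs gives −7q + 3 = 2q − 2 ⇒ q = 5/9.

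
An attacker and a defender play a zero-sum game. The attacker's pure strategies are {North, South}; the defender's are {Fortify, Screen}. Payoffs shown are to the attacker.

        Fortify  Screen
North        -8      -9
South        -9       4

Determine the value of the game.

-113/14

Row minima: North → -9, South → -9; maximin = -9.
Column maxima: Fortify → -8, Screen → 4; minimax = -8.
-9 ≠ -8, so there is no saddle point; optimal play is mixed.
Let the attacker play North with probability p. Expected payoff against Fortify: (-8)p + (-9)(1−p) = p − 9; against Screen: (-9)p + 4(1−p) = −13p + 4.
Setting these equal: p − 9 = −13p + 4 ⇒ 14p = 13 ⇒ p = 13/14, and the value is (1)·(13/14) − 9 = -113/14.
For the defender: with q = P(Fortify), equating North's and South's payoffs gives q − 9 = −13q + 4 ⇒ q = 13/14.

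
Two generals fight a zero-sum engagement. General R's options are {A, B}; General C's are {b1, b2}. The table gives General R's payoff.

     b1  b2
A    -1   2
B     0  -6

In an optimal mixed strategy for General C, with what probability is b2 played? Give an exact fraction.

1/9

Row minima: A → -1, B → -6; maximin = -1.
Column maxima: b1 → 0, b2 → 2; minimax = 0.
-1 ≠ 0, so there is no saddle point; optimal play is mixed.
Let General R play A with probability p. Expected payoff against b1: (-1)p + 0(1−p) = −p; against b2: 2p + (-6)(1−p) = 8p − 6.
Setting these equal: −p = 8p − 6 ⇒ −9p = -6 ⇒ p = 2/3, and the value is (-1)·(2/3) = -2/3.
For General C: with q = P(b1), equating A's and B's payoffs gives −3q + 2 = 6q − 6 ⇒ q = 8/9.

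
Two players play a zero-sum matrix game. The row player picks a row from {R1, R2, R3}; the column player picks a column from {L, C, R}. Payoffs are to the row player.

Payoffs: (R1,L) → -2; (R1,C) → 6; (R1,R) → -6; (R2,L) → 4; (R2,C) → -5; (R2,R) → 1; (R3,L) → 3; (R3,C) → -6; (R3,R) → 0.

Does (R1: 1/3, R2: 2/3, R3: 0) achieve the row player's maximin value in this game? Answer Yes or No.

Against L this mix gives (1/3)·(-2) + (2/3)·4 = 2.
Against C this mix gives (1/3)·6 + (2/3)·(-5) = -4/3.
Against R this mix gives (1/3)·(-6) + (2/3)·1 = -4/3.
All of the column player's active replies (C, R) yield -4/3, and no column does worse for the row player. The mix makes the column player indifferent and guarantees -4/3, so it is optimal.

Yes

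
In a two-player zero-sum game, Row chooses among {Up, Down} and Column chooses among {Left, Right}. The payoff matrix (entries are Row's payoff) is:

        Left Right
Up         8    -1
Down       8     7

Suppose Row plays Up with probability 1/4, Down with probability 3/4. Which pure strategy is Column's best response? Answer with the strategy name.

If Column plays Left, Row's expected payoff is (1/4)·8 + (3/4)·8 = 8.
If Column plays Right, Row's expected payoff is (1/4)·(-1) + (3/4)·7 = 5.
Column minimizes Row's payoff; the smallest is 5, so the best response is Right.

Right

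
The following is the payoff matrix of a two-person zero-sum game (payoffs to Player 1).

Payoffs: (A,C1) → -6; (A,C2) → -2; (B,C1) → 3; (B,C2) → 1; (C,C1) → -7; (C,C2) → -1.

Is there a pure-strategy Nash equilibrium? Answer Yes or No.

Yes

Row minima: A → -6, B → 1, C → -7; maximin = 1.
Column maxima: C1 → 3, C2 → 1; minimax = 1.
maximin = minimax = 1, so a saddle point exists.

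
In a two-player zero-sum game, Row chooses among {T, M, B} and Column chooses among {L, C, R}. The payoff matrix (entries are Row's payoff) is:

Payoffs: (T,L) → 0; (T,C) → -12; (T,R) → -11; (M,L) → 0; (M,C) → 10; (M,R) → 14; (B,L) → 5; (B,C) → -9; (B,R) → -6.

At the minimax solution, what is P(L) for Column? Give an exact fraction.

Row minima: T → -12, M → 0, B → -9; maximin = 0.
Column maxima: L → 5, C → 10, R → 14; minimax = 5.
0 ≠ 5, so there is no saddle point; optimal play is mixed.
T is strictly dominated by B, so Row never plays it.
R is strictly dominated by C (it gives Row strictly more in every row), so Column never plays it.
On the remaining 2×2 (M, B vs L, C):
Let Row play M with probability p. Expected payoff against L: 0p + 5(1−p) = −5p + 5; against C: 10p + (-9)(1−p) = 19p − 9.
Setting these equal: −5p + 5 = 19p − 9 ⇒ −24p = -14 ⇒ p = 7/12, and the value is (-5)·(7/12) + 5 = 25/12.
For Column: with q = P(L), equating M's and B's payoffs gives −10q + 10 = 14q − 9 ⇒ q = 19/24.

19/24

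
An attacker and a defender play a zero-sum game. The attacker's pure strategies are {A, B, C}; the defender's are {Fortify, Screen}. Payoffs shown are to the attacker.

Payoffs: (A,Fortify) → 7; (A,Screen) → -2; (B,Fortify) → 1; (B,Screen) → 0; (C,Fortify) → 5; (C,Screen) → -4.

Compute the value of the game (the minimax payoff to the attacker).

0

Row minima: A → -2, B → 0, C → -4; maximin = 0.
Column maxima: Fortify → 7, Screen → 0; minimax = 0.
Since maximin = minimax = 0, there is a saddle point and the value is 0.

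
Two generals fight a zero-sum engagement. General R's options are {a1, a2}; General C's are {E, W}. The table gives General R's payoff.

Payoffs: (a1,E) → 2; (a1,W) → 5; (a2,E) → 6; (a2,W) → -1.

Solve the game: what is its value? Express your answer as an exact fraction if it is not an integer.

Row minima: a1 → 2, a2 → -1; maximin = 2.
Column maxima: E → 6, W → 5; minimax = 5.
2 ≠ 5, so there is no saddle point; optimal play is mixed.
Let General R play a1 with probability p. Expected payoff against E: 2p + 6(1−p) = −4p + 6; against W: 5p + (-1)(1−p) = 6p − 1.
Setting these equal: −4p + 6 = 6p − 1 ⇒ −10p = -7 ⇒ p = 7/10, and the value is (-4)·(7/10) + 6 = 16/5.
For General C: with q = P(E), equating a1's and a2's payoffs gives −3q + 5 = 7q − 1 ⇒ q = 3/5.

16/5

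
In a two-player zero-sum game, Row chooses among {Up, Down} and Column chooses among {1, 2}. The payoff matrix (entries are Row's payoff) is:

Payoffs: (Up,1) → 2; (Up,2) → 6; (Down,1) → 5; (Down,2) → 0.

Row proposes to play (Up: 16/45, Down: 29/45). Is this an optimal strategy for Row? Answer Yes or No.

Against 1 this mix gives (16/45)·2 + (29/45)·5 = 59/15.
Against 2 this mix gives (16/45)·6 + (29/45)·0 = 32/15.
Column will play 2, holding Row to 32/15. Shifting weight toward the row that does better against 2 would raise this floor (the equalizing mix achieves 10/3 against both 2 and 1), so the proposed strategy is not optimal.

No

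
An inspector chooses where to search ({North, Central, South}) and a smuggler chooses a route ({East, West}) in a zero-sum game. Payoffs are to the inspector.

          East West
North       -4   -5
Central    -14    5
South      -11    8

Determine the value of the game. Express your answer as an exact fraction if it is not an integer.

-87/20

Row minima: North → -5, Central → -14, South → -11; maximin = -5.
Column maxima: East → -4, West → 8; minimax = -4.
-5 ≠ -4, so there is no saddle point; optimal play is mixed.
Central is strictly dominated by South, so the inspector never plays it.
On the remaining 2×2 (North, South vs East, West):
Let the inspector play North with probability p. Expected payoff against East: (-4)p + (-11)(1−p) = 7p − 11; against West: (-5)p + 8(1−p) = −13p + 8.
Setting these equal: 7p − 11 = −13p + 8 ⇒ 20p = 19 ⇒ p = 19/20, and the value is (7)·(19/20) − 11 = -87/20.
For the smuggler: with q = P(East), equating North's and South's payoffs gives q − 5 = −19q + 8 ⇒ q = 13/20.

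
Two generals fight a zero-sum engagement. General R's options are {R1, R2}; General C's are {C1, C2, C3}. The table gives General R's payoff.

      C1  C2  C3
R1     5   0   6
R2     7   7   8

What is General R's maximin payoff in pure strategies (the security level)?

Row minima: R1 → 0, R2 → 7.
The best of these is 7.

7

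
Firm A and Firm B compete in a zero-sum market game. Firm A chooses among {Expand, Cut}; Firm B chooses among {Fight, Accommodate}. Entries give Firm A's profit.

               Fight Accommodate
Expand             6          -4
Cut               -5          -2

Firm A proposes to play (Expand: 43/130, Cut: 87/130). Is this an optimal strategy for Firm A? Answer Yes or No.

Against Fight this mix gives (43/130)·6 + (87/130)·(-5) = -177/130.
Against Accommodate this mix gives (43/130)·(-4) + (87/130)·(-2) = -173/65.
Firm B will play Accommodate, holding Firm A to -173/65. Shifting weight toward the row that does better against Accommodate would raise this floor (the equalizing mix achieves -32/13 against both Accommodate and Fight), so the proposed strategy is not optimal.

No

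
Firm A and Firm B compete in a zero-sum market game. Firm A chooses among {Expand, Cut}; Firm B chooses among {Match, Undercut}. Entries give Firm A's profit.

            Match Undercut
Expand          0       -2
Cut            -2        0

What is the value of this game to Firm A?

Row minima: Expand → -2, Cut → -2; maximin = -2.
Column maxima: Match → 0, Undercut → 0; minimax = 0.
-2 ≠ 0, so there is no saddle point; optimal play is mixed.
Let Firm A play Expand with probability p. Expected payoff against Match: 0p + (-2)(1−p) = 2p − 2; against Undercut: (-2)p + 0(1−p) = −2p.
Setting these equal: 2p − 2 = −2p ⇒ 4p = 2 ⇒ p = 1/2, and the value is (2)·(1/2) − 2 = -1.
For Firm B: with q = P(Match), equating Expand's and Cut's payoffs gives 2q − 2 = −2q ⇒ q = 1/2.

-1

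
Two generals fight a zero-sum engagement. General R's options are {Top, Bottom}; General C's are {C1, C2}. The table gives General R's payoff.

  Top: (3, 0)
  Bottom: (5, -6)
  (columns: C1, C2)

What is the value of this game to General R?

0

Row minima: Top → 0, Bottom → -6; maximin = 0.
Column maxima: C1 → 5, C2 → 0; minimax = 0.
Since maximin = minimax = 0, there is a saddle point and the value is 0.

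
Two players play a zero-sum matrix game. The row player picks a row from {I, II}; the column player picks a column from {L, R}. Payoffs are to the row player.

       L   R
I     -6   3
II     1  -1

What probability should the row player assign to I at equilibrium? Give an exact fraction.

Row minima: I → -6, II → -1; maximin = -1.
Column maxima: L → 1, R → 3; minimax = 1.
-1 ≠ 1, so there is no saddle point; optimal play is mixed.
Let the row player play I with probability p. Expected payoff against L: (-6)p + 1(1−p) = −7p + 1; against R: 3p + (-1)(1−p) = 4p − 1.
Setting these equal: −7p + 1 = 4p − 1 ⇒ −11p = -2 ⇒ p = 2/11, and the value is (-7)·(2/11) + 1 = -3/11.
For the column player: with q = P(L), equating I's and II's payoffs gives −9q + 3 = 2q − 1 ⇒ q = 4/11.

2/11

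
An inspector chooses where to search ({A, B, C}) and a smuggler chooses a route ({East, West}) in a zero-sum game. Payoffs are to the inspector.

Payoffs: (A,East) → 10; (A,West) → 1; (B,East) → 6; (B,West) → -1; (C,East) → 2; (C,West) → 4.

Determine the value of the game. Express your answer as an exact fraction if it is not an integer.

38/11

Row minima: A → 1, B → -1, C → 2; maximin = 2.
Column maxima: East → 10, West → 4; minimax = 4.
2 ≠ 4, so there is no saddle point; optimal play is mixed.
B is strictly dominated by A, so the inspector never plays it.
On the remaining 2×2 (A, C vs East, West):
Let the inspector play A with probability p. Expected payoff against East: 10p + 2(1−p) = 8p + 2; against West: 1p + 4(1−p) = −3p + 4.
Setting these equal: 8p + 2 = −3p + 4 ⇒ 11p = 2 ⇒ p = 2/11, and the value is (8)·(2/11) + 2 = 38/11.
For the smuggler: with q = P(East), equating A's and C's payoffs gives 9q + 1 = −2q + 4 ⇒ q = 3/11.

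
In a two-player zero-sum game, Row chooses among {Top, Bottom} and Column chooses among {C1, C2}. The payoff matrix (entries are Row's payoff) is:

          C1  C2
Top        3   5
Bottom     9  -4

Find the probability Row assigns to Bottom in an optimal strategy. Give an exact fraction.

2/15

Row minima: Top → 3, Bottom → -4; maximin = 3.
Column maxima: C1 → 9, C2 → 5; minimax = 5.
3 ≠ 5, so there is no saddle point; optimal play is mixed.
Let Row play Top with probability p. Expected payoff against C1: 3p + 9(1−p) = −6p + 9; against C2: 5p + (-4)(1−p) = 9p − 4.
Setting these equal: −6p + 9 = 9p − 4 ⇒ −15p = -13 ⇒ p = 13/15, and the value is (-6)·(13/15) + 9 = 19/5.
For Column: with q = P(C1), equating Top's and Bottom's payoffs gives −2q + 5 = 13q − 4 ⇒ q = 3/5.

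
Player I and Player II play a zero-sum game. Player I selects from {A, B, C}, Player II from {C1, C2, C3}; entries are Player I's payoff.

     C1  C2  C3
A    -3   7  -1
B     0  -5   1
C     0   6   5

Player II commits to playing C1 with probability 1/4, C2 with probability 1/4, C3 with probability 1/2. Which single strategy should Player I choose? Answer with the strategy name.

C

Expected payoff of A: (1/4)·(-3) + (1/4)·7 + (1/2)·(-1) = 1/2.
Expected payoff of B: (1/4)·0 + (1/4)·(-5) + (1/2)·1 = -3/4.
Expected payoff of C: (1/4)·0 + (1/4)·6 + (1/2)·5 = 4.
The largest is 4, so Player I's best response is C.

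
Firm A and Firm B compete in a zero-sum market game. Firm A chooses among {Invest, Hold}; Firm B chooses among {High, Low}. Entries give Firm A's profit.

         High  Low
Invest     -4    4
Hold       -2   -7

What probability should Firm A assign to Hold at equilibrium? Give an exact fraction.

Row minima: Invest → -4, Hold → -7; maximin = -4.
Column maxima: High → -2, Low → 4; minimax = -2.
-4 ≠ -2, so there is no saddle point; optimal play is mixed.
Let Firm A play Invest with probability p. Expected payoff against High: (-4)p + (-2)(1−p) = −2p − 2; against Low: 4p + (-7)(1−p) = 11p − 7.
Setting these equal: −2p − 2 = 11p − 7 ⇒ −13p = -5 ⇒ p = 5/13, and the value is (-2)·(5/13) − 2 = -36/13.
For Firm B: with q = P(High), equating Invest's and Hold's payoffs gives −8q + 4 = 5q − 7 ⇒ q = 11/13.

8/13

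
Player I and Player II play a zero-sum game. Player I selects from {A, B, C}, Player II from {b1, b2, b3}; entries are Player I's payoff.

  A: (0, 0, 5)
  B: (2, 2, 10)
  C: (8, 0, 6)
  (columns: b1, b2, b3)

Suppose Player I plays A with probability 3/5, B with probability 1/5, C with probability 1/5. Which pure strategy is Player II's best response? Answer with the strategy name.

If Player II plays b1, Player I's expected payoff is (3/5)·0 + (1/5)·2 + (1/5)·8 = 2.
If Player II plays b2, Player I's expected payoff is (3/5)·0 + (1/5)·2 + (1/5)·0 = 2/5.
If Player II plays b3, Player I's expected payoff is (3/5)·5 + (1/5)·10 + (1/5)·6 = 31/5.
Player II minimizes Player I's payoff; the smallest is 2/5, so the best response is b2.

b2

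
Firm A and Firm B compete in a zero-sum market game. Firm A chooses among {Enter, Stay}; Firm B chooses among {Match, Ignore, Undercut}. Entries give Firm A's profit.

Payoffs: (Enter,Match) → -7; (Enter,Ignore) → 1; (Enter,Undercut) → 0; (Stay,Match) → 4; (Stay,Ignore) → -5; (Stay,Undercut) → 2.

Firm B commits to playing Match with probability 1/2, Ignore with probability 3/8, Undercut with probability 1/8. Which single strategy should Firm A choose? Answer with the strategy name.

Stay

Expected payoff of Enter: (1/2)·(-7) + (3/8)·1 + (1/8)·0 = -25/8.
Expected payoff of Stay: (1/2)·4 + (3/8)·(-5) + (1/8)·2 = 3/8.
The largest is 3/8, so Firm A's best response is Stay.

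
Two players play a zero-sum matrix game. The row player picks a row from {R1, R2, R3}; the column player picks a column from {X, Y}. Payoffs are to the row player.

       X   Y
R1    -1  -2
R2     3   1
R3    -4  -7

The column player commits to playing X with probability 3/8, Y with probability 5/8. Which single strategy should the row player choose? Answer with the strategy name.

R2

Expected payoff of R1: (3/8)·(-1) + (5/8)·(-2) = -13/8.
Expected payoff of R2: (3/8)·3 + (5/8)·1 = 7/4.
Expected payoff of R3: (3/8)·(-4) + (5/8)·(-7) = -47/8.
The largest is 7/4, so the row player's best response is R2.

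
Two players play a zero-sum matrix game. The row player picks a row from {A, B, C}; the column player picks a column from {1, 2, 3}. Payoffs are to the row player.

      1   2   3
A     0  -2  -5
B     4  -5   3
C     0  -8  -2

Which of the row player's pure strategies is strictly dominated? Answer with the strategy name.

C

B gives a strictly higher payoff than C against every column: 4 > 0, -5 > -8, 3 > -2.
So C is strictly dominated and the row player never plays it.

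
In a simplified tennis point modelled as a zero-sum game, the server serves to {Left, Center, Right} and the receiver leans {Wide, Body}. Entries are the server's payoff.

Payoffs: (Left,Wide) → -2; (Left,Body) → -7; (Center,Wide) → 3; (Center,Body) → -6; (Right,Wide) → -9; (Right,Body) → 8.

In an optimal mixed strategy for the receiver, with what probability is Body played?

Row minima: Left → -7, Center → -6, Right → -9; maximin = -6.
Column maxima: Wide → 3, Body → 8; minimax = 3.
-6 ≠ 3, so there is no saddle point; optimal play is mixed.
Left is strictly dominated by Center, so the server never plays it.
On the remaining 2×2 (Center, Right vs Wide, Body):
Let the server play Center with probability p. Expected payoff against Wide: 3p + (-9)(1−p) = 12p − 9; against Body: (-6)p + 8(1−p) = −14p + 8.
Setting these equal: 12p − 9 = −14p + 8 ⇒ 26p = 17 ⇒ p = 17/26, and the value is (12)·(17/26) − 9 = -15/13.
For the receiver: with q = P(Wide), equating Center's and Right's payoffs gives 9q − 6 = −17q + 8 ⇒ q = 7/13.

6/13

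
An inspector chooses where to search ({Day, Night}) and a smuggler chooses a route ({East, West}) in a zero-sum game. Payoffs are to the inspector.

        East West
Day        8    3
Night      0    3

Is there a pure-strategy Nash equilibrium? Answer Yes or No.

Yes

Row minima: Day → 3, Night → 0; maximin = 3.
Column maxima: East → 8, West → 3; minimax = 3.
maximin = minimax = 3, so a saddle point exists.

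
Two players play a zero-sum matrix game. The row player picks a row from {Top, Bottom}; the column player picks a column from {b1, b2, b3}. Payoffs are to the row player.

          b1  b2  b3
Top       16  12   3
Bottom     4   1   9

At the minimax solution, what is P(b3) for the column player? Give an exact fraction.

Row minima: Top → 3, Bottom → 1; maximin = 3.
Column maxima: b1 → 16, b2 → 12, b3 → 9; minimax = 9.
3 ≠ 9, so there is no saddle point; optimal play is mixed.
b1 is strictly dominated by b2 (it gives the row player strictly more in every row), so the column player never plays it.
On the remaining 2×2 (Top, Bottom vs b2, b3):
Let the row player play Top with probability p. Expected payoff against b2: 12p + 1(1−p) = 11p + 1; against b3: 3p + 9(1−p) = −6p + 9.
Setting these equal: 11p + 1 = −6p + 9 ⇒ 17p = 8 ⇒ p = 8/17, and the value is (11)·(8/17) + 1 = 105/17.
For the column player: with q = P(b2), equating Top's and Bottom's payoffs gives 9q + 3 = −8q + 9 ⇒ q = 6/17.

11/17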